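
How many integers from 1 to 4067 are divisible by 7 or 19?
⌊4067/7⌋ + ⌊4067/19⌋ - ⌊4067/133⌋ = 581 + 214 - 30 = 765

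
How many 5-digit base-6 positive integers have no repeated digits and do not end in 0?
Last digit: 5 nonzero choices. First digit: 4 (nonzero, ≠last). Middle 3: P(4,3) = 24. Total = 480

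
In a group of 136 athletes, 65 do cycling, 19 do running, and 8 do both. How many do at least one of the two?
|A∪B| = |A| + |B| - |A∩B| = 65 + 19 - 8 = 76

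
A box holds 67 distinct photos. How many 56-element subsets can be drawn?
C(67,56) = 67!/(56!×11!) = 1285063345176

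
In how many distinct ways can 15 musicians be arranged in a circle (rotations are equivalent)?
Circular: fix one position, arrange the rest. (15-1)! = 87178291200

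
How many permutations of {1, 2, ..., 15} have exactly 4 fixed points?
Choose the 4 fixed points C(15,4) = 1365, derange the rest: !11 = Σ_{j=0}^{11} (-1)^j·11!/j! = 39916800 - 39916800 + 19958400 - 6652800 + 1663200 - 332640 + 55440 - 7920 + 990 - 110 + 11 - 1 = 14684570. Product = 1365 × 14684570 = 20044438050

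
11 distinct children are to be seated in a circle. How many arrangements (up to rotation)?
Circular: fix one position, arrange the rest. (11-1)! = 3628800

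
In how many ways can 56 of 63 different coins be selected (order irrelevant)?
C(63,56) = 63!/(56!×7!) = 553270671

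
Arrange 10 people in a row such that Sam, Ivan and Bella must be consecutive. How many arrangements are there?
Treat the 3 as one block: (10-3+1)! × 3! = 40320 × 6 = 241920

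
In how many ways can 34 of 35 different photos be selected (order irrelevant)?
C(35,34) = 35!/(34!×1!) = 35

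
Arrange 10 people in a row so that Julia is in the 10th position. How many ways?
Fix one position: (10-1)! = 362880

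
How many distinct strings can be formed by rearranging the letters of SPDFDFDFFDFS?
12! / (5! × 4! × 2! × 1!) = 83160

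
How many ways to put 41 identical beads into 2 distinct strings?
C(41+2-1, 2-1) = C(42, 1) = 42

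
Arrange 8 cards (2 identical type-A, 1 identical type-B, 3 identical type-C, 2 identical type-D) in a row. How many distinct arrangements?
8! / (2! × 1! × 3! × 2!) = 1680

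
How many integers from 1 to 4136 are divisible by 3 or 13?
⌊4136/3⌋ + ⌊4136/13⌋ - ⌊4136/39⌋ = 1378 + 318 - 106 = 1590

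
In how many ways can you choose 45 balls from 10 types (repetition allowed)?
C(45+10-1, 10-1) = C(54, 9) = 5317936260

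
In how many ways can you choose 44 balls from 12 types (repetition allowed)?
C(44+12-1, 12-1) = C(55, 11) = 119653565850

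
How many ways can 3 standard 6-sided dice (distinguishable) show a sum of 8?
Coefficient of x^8 in (x + x² + ... + x^6)^3. By inclusion-exclusion on dice exceeding 6: Σ_j (-1)^j C(3,j)·C(8-1-6j, 2) = C(3,0)·C(7,2) = 1·21 = 21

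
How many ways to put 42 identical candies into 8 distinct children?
C(42+8-1, 8-1) = C(49, 7) = 85900584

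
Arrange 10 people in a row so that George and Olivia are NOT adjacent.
Total - adjacent = 10! - (10-1)!×2 = 3628800 - 725760 = 2903040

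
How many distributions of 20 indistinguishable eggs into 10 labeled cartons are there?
C(20+10-1, 10-1) = C(29, 9) = 10015005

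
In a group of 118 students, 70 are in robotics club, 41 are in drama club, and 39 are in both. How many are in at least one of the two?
|A∪B| = |A| + |B| - |A∩B| = 70 + 41 - 39 = 72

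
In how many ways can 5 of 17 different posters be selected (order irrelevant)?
C(17,5) = 17!/(5!×12!) = 6188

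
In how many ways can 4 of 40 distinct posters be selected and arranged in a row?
P(40,4) = 40!/(40-4)! = 2193360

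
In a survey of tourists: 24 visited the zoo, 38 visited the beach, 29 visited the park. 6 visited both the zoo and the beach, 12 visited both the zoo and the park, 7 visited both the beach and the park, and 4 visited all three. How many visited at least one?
|A∪B∪C| = 24+38+29-6-12-7+4 = 70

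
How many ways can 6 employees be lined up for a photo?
6! = 720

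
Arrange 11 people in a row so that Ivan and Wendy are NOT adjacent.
Total - adjacent = 11! - (11-1)!×2 = 39916800 - 7257600 = 32659200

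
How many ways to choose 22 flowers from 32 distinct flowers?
C(32,22) = 32!/(22!×10!) = 64512240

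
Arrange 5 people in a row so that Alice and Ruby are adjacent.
Treat as block: (5-1)! × 2! = 24 × 2 = 48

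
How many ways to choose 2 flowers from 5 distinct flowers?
C(5,2) = 5!/(2!×3!) = 10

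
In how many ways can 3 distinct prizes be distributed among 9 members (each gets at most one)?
P(9,3) = 9!/(9-3)! = 504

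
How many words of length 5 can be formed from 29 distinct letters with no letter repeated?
P(29,5) = 29!/(29-5)! = 14250600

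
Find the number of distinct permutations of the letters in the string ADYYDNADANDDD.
13! / (2! × 3! × 2! × 6!) = 360360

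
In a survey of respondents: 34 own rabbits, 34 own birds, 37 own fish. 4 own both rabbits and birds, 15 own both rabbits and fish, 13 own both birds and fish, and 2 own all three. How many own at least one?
|A∪B∪C| = 34+34+37-4-15-13+2 = 75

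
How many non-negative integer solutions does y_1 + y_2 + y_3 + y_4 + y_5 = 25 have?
C(25+5-1, 5-1) = C(29, 4) = 23751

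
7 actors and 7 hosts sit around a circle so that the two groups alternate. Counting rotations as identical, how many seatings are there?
Fix one of the actors: (7-1)! ways for the remaining actors, × 7! ways for the hosts = 720 × 5040 = 3628800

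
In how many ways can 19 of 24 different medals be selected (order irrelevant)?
C(24,19) = 24!/(19!×5!) = 42504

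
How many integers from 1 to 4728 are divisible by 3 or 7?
⌊4728/3⌋ + ⌊4728/7⌋ - ⌊4728/21⌋ = 1576 + 675 - 225 = 2026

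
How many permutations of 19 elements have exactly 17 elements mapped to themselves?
Choose the 17 fixed points C(19,17) = 171, derange the rest: !2 = Σ_{j=0}^{2} (-1)^j·2!/j! = 2 - 2 + 1 = 1. Product = 171 × 1 = 171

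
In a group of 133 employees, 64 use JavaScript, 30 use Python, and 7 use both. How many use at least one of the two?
|A∪B| = |A| + |B| - |A∩B| = 64 + 30 - 7 = 87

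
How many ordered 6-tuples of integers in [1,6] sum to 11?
Coefficient of x^11 in (x + x² + ... + x^6)^6. By inclusion-exclusion on dice exceeding 6: Σ_j (-1)^j C(6,j)·C(11-1-6j, 5) = C(6,0)·C(10,5) = 1·252 = 252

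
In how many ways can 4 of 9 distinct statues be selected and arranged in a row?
P(9,4) = 9!/(9-4)! = 3024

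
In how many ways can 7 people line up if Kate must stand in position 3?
Fix one position: (7-1)! = 720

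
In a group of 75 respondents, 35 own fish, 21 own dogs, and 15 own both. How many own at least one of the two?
|A∪B| = |A| + |B| - |A∩B| = 35 + 21 - 15 = 41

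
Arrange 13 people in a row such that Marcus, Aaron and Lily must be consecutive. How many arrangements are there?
Treat the 3 as one block: (13-3+1)! × 3! = 39916800 × 6 = 239500800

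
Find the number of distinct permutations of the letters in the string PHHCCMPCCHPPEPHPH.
17! / (5! × 1! × 1! × 6! × 4!) = 171531360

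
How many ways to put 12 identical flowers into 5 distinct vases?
C(12+5-1, 5-1) = C(16, 4) = 1820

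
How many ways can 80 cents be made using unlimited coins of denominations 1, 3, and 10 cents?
Coefficient of x^80 in 1/(1-x^1) · 1/(1-x^3) · 1/(1-x^10). Case on j = number of 10-cent coins (j = 0..8); remainder r = 80 - 10j is made from {1,3} in ⌊r/3⌋+1 ways. r = 80, 70, 60, 50, 40, 30, 20, 10, 0 → 27 + 24 + 21 + 17 + 14 + 11 + 7 + 4 + 1 = 126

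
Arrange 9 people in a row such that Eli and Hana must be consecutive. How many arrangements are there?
Treat the 2 as one block: (9-2+1)! × 2! = 40320 × 2 = 80640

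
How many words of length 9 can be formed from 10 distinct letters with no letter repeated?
P(10,9) = 10!/(10-9)! = 3628800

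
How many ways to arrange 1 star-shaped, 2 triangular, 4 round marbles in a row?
7! / (1! × 2! × 4!) = 105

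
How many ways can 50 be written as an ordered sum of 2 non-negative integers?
C(50+2-1, 2-1) = C(51, 1) = 51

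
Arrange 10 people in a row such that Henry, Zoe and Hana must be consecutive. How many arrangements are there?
Treat the 3 as one block: (10-3+1)! × 3! = 40320 × 6 = 241920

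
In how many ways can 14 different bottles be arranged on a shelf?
14! = 87178291200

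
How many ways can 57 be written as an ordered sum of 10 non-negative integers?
C(57+10-1, 10-1) = C(66, 9) = 37014131440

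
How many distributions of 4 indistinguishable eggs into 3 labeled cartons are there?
C(4+3-1, 3-1) = C(6, 2) = 15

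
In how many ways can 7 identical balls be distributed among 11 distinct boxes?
C(7+11-1, 11-1) = C(17, 10) = 19448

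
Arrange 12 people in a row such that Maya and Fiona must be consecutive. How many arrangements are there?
Treat the 2 as one block: (12-2+1)! × 2! = 39916800 × 2 = 79833600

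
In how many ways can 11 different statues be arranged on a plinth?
11! = 39916800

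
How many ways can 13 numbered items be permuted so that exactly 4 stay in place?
Choose the 4 fixed points C(13,4) = 715, derange the rest: !9 = Σ_{j=0}^{9} (-1)^j·9!/j! = 362880 - 362880 + 181440 - 60480 + 15120 - 3024 + 504 - 72 + 9 - 1 = 133496. Product = 715 × 133496 = 95449640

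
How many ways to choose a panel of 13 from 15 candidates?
C(15,13) = 15!/(13!×2!) = 105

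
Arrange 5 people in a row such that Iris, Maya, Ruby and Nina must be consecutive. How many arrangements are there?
Treat the 4 as one block: (5-4+1)! × 4! = 2 × 24 = 48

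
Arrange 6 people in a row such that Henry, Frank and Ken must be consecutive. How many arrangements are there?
Treat the 3 as one block: (6-3+1)! × 3! = 24 × 6 = 144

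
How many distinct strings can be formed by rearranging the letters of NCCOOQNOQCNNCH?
14! / (4! × 3! × 2! × 4! × 1!) = 12612600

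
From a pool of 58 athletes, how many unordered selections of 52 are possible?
C(58,52) = 58!/(52!×6!) = 40475358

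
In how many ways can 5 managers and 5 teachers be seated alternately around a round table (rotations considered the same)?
Fix one of the managers: (5-1)! ways for the remaining managers, × 5! ways for the teachers = 24 × 120 = 2880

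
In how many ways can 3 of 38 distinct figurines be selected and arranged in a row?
P(38,3) = 38!/(38-3)! = 50616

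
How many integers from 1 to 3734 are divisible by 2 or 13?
⌊3734/2⌋ + ⌊3734/13⌋ - ⌊3734/26⌋ = 1867 + 287 - 143 = 2011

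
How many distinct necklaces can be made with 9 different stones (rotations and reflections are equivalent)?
(9-1)!/2 = 40320/2 = 20160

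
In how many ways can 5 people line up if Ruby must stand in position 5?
Fix one position: (5-1)! = 24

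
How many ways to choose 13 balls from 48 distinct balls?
C(48,13) = 48!/(13!×35!) = 192928249296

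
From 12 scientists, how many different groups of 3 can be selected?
C(12,3) = 12!/(3!×9!) = 220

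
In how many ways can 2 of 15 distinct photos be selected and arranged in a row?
P(15,2) = 15!/(15-2)! = 210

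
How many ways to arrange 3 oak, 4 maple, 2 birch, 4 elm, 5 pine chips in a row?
18! / (3! × 4! × 2! × 4! × 5!) = 7718911200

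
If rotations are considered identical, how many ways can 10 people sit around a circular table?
Circular: fix one position, arrange the rest. (10-1)! = 362880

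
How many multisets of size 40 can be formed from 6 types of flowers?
C(40+6-1, 6-1) = C(45, 5) = 1221759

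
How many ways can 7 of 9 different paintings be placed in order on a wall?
P(9,7) = 9!/(9-7)! = 181440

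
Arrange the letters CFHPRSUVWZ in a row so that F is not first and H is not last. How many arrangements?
By inclusion-exclusion: 10! - 2×(10-1)! + (10-2)! = 3628800 - 725760 + 40320 = 2943360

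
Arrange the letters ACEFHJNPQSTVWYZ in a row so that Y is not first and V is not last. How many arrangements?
By inclusion-exclusion: 15! - 2×(15-1)! + (15-2)! = 1307674368000 - 174356582400 + 6227020800 = 1139544806400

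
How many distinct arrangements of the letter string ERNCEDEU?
8! / (1! × 1! × 3! × 1! × 1! × 1!) = 6720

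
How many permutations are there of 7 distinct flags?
7! = 5040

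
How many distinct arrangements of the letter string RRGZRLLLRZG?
11! / (4! × 2! × 2! × 3!) = 69300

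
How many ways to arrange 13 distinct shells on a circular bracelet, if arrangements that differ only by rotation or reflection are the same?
(13-1)!/2 = 479001600/2 = 239500800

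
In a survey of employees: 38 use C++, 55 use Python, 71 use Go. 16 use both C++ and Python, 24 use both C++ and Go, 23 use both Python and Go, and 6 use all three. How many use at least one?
|A∪B∪C| = 38+55+71-16-24-23+6 = 107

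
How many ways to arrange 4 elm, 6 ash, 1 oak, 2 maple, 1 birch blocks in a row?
14! / (4! × 6! × 1! × 2! × 1!) = 2522520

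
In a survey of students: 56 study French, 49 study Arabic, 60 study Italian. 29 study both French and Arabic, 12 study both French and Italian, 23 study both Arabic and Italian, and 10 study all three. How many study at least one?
|A∪B∪C| = 56+49+60-29-12-23+10 = 111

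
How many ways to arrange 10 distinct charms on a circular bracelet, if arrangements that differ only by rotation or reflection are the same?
(10-1)!/2 = 362880/2 = 181440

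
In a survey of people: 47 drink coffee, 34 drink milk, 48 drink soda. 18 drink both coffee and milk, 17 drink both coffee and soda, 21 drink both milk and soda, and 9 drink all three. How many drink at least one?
|A∪B∪C| = 47+34+48-18-17-21+9 = 82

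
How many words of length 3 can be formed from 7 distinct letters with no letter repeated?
P(7,3) = 7!/(7-3)! = 210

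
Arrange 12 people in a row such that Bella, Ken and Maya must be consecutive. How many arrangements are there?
Treat the 3 as one block: (12-3+1)! × 3! = 3628800 × 6 = 21772800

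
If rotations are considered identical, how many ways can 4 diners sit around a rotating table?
Circular: fix one position, arrange the rest. (4-1)! = 6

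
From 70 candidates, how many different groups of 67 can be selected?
C(70,67) = 70!/(67!×3!) = 54740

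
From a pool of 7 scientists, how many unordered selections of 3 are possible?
C(7,3) = 7!/(3!×4!) = 35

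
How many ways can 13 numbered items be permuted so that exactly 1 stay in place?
Choose the 1 fixed point C(13,1) = 13, derange the rest: !12 = Σ_{j=0}^{12} (-1)^j·12!/j! = 479001600 - 479001600 + 239500800 - 79833600 + 19958400 - 3991680 + 665280 - 95040 + 11880 - 1320 + 132 - 12 + 1 = 176214841. Product = 13 × 176214841 = 2290792933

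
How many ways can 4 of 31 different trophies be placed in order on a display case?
P(31,4) = 31!/(31-4)! = 755160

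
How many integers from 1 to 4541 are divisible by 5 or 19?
⌊4541/5⌋ + ⌊4541/19⌋ - ⌊4541/95⌋ = 908 + 239 - 47 = 1100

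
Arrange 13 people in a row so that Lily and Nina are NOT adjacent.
Total - adjacent = 13! - (13-1)!×2 = 6227020800 - 958003200 = 5269017600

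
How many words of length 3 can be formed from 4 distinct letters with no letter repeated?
P(4,3) = 4!/(4-3)! = 24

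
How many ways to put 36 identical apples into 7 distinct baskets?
C(36+7-1, 7-1) = C(42, 6) = 5245786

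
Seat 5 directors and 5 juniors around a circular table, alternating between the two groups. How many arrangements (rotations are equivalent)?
Fix one of the directors: (5-1)! ways for the remaining directors, × 5! ways for the juniors = 24 × 120 = 2880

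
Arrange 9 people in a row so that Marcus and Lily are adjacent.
Treat as block: (9-1)! × 2! = 40320 × 2 = 80640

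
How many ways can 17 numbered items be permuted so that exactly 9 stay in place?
Choose the 9 fixed points C(17,9) = 24310, derange the rest: !8 = Σ_{j=0}^{8} (-1)^j·8!/j! = 40320 - 40320 + 20160 - 6720 + 1680 - 336 + 56 - 8 + 1 = 14833. Product = 24310 × 14833 = 360590230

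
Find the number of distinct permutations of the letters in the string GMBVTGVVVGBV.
12! / (3! × 2! × 1! × 5! × 1!) = 332640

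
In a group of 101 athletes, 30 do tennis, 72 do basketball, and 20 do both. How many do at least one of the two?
|A∪B| = |A| + |B| - |A∩B| = 30 + 72 - 20 = 82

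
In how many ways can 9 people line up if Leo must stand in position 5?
Fix one position: (9-1)! = 40320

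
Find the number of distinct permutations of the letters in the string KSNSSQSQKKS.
11! / (2! × 1! × 3! × 5!) = 27720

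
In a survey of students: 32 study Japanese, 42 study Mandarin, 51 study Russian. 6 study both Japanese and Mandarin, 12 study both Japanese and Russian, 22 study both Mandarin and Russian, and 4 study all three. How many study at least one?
|A∪B∪C| = 32+42+51-6-12-22+4 = 89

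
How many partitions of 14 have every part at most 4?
Let r_j(i) = number of partitions of i into parts ≤ j, for i = 0..14. r_1(i) = 1 for all i; r_j(i) = r_{j-1}(i) + r_j(i-j). Rows j = 2..4: ≤2: 1 1 2 2 3 3 4 4 5 5 6 6 7 7 8; ≤3: 1 1 2 3 4 5 7 8 10 12 14 16 19 21 24; ≤4: 1 1 2 3 5 6 9 11 15 18 23 27 34 39 47. r_4(14) = 47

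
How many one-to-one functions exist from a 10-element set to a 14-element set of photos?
P(14,10) = 14!/(14-10)! = 3632428800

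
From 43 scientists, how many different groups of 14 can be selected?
C(43,14) = 43!/(14!×29!) = 78378960360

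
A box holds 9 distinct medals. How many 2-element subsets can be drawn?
C(9,2) = 9!/(2!×7!) = 36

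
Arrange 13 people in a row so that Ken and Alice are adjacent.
Treat as block: (13-1)! × 2! = 479001600 × 2 = 958003200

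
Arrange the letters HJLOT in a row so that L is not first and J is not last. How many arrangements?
By inclusion-exclusion: 5! - 2×(5-1)! + (5-2)! = 120 - 48 + 6 = 78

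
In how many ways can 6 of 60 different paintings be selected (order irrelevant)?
C(60,6) = 60!/(6!×54!) = 50063860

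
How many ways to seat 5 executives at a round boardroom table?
Circular: fix one position, arrange the rest. (5-1)! = 24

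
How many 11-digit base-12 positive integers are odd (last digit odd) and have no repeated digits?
Last∈{1,3,5,7,9,11}. Last=0: 0. Last nonzero: 6×10×P(10,9) = 217728000. Total = 217728000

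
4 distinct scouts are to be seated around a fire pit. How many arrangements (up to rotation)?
Circular: fix one position, arrange the rest. (4-1)! = 6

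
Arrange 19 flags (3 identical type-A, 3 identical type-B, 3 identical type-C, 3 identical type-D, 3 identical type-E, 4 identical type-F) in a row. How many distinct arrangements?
19! / (3! × 3! × 3! × 3! × 3! × 4!) = 651819168000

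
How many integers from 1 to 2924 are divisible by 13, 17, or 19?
⌊2924/13⌋+⌊2924/17⌋+⌊2924/19⌋ - ⌊2924/221⌋-⌊2924/247⌋-⌊2924/323⌋ + ⌊2924/4199⌋ = 224+172+153 - 13-11-9 + 0 = 516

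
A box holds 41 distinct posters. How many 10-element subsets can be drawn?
C(41,10) = 41!/(10!×31!) = 1121099408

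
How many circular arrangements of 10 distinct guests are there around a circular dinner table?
Circular: fix one position, arrange the rest. (10-1)! = 362880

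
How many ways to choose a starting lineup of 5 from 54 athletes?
C(54,5) = 54!/(5!×49!) = 3162510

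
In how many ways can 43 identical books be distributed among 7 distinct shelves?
C(43+7-1, 7-1) = C(49, 6) = 13983816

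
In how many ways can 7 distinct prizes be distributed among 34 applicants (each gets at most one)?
P(34,7) = 34!/(34-7)! = 27113264640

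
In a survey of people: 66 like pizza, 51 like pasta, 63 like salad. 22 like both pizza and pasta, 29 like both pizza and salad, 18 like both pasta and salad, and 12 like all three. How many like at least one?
|A∪B∪C| = 66+51+63-22-29-18+12 = 123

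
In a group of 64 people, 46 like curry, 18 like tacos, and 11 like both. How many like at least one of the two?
|A∪B| = |A| + |B| - |A∩B| = 46 + 18 - 11 = 53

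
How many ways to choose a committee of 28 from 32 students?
C(32,28) = 32!/(28!×4!) = 35960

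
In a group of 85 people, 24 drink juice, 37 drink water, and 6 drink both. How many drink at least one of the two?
|A∪B| = |A| + |B| - |A∩B| = 24 + 37 - 6 = 55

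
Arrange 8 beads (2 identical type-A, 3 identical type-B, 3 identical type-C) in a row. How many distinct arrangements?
8! / (2! × 3! × 3!) = 560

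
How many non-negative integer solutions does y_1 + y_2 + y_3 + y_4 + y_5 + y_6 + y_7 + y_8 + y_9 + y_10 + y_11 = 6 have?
C(6+11-1, 11-1) = C(16, 10) = 8008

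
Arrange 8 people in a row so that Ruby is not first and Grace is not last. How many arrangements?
By inclusion-exclusion: 8! - 2×(8-1)! + (8-2)! = 40320 - 10080 + 720 = 30960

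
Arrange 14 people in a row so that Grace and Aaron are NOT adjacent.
Total - adjacent = 14! - (14-1)!×2 = 87178291200 - 12454041600 = 74724249600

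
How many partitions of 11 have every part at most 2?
Let r_j(i) = number of partitions of i into parts ≤ j, for i = 0..11. r_1(i) = 1 for all i; r_j(i) = r_{j-1}(i) + r_j(i-j). Rows j = 2..2: ≤2: 1 1 2 2 3 3 4 4 5 5 6 6. r_2(11) = 6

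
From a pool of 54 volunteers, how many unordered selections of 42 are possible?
C(54,42) = 54!/(42!×12!) = 343006888770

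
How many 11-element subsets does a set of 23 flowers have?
C(23,11) = 23!/(11!×12!) = 1352078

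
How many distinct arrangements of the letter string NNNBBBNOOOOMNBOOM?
17! / (5! × 2! × 6! × 4!) = 85765680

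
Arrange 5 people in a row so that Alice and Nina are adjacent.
Treat as block: (5-1)! × 2! = 24 × 2 = 48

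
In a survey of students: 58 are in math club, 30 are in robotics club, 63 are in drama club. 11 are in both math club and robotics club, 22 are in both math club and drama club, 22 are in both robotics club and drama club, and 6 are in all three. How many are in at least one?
|A∪B∪C| = 58+30+63-11-22-22+6 = 102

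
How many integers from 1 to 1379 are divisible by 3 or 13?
⌊1379/3⌋ + ⌊1379/13⌋ - ⌊1379/39⌋ = 459 + 106 - 35 = 530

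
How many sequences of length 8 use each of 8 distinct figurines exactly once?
8! = 40320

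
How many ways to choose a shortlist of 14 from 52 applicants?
C(52,14) = 52!/(14!×38!) = 1768966344600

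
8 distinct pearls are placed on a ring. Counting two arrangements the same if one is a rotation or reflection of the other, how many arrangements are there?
(8-1)!/2 = 5040/2 = 2520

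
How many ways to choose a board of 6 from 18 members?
C(18,6) = 18!/(6!×12!) = 18564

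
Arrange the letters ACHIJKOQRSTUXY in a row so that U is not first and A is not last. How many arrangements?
By inclusion-exclusion: 14! - 2×(14-1)! + (14-2)! = 87178291200 - 12454041600 + 479001600 = 75203251200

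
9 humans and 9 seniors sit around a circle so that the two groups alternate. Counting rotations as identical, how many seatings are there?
Fix one of the humans: (9-1)! ways for the remaining humans, × 9! ways for the seniors = 40320 × 362880 = 14631321600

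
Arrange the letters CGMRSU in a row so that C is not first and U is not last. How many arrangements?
By inclusion-exclusion: 6! - 2×(6-1)! + (6-2)! = 720 - 240 + 24 = 504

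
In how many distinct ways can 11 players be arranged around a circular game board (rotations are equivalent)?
Circular: fix one position, arrange the rest. (11-1)! = 3628800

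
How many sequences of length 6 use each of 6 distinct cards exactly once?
6! = 720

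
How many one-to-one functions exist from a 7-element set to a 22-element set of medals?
P(22,7) = 22!/(22-7)! = 859541760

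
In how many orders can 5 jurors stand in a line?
5! = 120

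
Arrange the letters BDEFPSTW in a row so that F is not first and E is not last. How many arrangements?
By inclusion-exclusion: 8! - 2×(8-1)! + (8-2)! = 40320 - 10080 + 720 = 30960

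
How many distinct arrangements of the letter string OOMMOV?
6! / (2! × 1! × 3!) = 60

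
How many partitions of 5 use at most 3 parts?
By conjugation, equals partitions of 5 into parts ≤ 3. Let r_j(i) = number of partitions of i into parts ≤ j, for i = 0..5. r_1(i) = 1 for all i; r_j(i) = r_{j-1}(i) + r_j(i-j). Rows j = 2..3: ≤2: 1 1 2 2 3 3; ≤3: 1 1 2 3 4 5. r_3(5) = 5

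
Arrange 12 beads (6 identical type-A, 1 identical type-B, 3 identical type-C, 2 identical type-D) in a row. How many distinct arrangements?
12! / (6! × 1! × 3! × 2!) = 55440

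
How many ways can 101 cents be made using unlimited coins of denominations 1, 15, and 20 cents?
Coefficient of x^101 in 1/(1-x^1) · 1/(1-x^15) · 1/(1-x^20). Case on j = number of 20-cent coins (j = 0..5); remainder r = 101 - 20j is made from {1,15} in ⌊r/15⌋+1 ways. r = 101, 81, 61, 41, 21, 1 → 7 + 6 + 5 + 3 + 2 + 1 = 24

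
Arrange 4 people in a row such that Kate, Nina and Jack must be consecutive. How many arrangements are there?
Treat the 3 as one block: (4-3+1)! × 3! = 2 × 6 = 12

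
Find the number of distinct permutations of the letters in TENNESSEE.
9! / (1! × 4! × 2! × 2!) = 3780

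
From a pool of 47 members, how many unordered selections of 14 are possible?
C(47,14) = 47!/(14!×33!) = 341643774795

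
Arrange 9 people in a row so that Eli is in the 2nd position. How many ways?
Fix one position: (9-1)! = 40320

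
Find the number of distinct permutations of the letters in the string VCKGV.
5! / (1! × 1! × 1! × 2!) = 60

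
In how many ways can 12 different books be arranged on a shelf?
12! = 479001600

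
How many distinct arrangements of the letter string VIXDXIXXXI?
10! / (1! × 3! × 1! × 5!) = 5040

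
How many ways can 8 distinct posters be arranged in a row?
8! = 40320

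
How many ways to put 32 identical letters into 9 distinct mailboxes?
C(32+9-1, 9-1) = C(40, 8) = 76904685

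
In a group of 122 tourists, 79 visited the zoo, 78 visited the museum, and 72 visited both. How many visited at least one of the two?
|A∪B| = |A| + |B| - |A∩B| = 79 + 78 - 72 = 85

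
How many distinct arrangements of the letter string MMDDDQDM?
8! / (1! × 3! × 4!) = 280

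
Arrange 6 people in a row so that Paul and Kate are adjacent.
Treat as block: (6-1)! × 2! = 120 × 2 = 240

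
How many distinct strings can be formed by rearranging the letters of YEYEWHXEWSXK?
12! / (2! × 2! × 1! × 1! × 1! × 2! × 3!) = 9979200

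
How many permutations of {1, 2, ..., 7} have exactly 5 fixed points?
Choose the 5 fixed points C(7,5) = 21, derange the rest: !2 = Σ_{j=0}^{2} (-1)^j·2!/j! = 2 - 2 + 1 = 1. Product = 21 × 1 = 21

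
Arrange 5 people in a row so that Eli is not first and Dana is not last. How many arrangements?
By inclusion-exclusion: 5! - 2×(5-1)! + (5-2)! = 120 - 48 + 6 = 78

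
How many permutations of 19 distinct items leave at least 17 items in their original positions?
Exactly j fixed points: C(19,j)·!(19-j); sum over j ≥ 17 (derangement numbers via !m = (m-1)·(!(m-1) + !(m-2)): !0..!2 = 1, 0, 1). Σ_{j=17}^{19} C(19,j)·!(19-j) = C(19,17)·!2 + C(19,18)·!1 + C(19,19)·!0 = 171·1 + 19·0 + 1·1 = 172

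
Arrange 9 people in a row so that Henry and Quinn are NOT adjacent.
Total - adjacent = 9! - (9-1)!×2 = 362880 - 80640 = 282240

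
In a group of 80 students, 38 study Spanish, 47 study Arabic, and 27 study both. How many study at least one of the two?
|A∪B| = |A| + |B| - |A∩B| = 38 + 47 - 27 = 58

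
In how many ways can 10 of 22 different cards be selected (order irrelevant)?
C(22,10) = 22!/(10!×12!) = 646646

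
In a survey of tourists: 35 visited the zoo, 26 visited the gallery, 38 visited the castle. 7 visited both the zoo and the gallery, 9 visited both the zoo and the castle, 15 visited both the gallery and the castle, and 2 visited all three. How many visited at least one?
|A∪B∪C| = 35+26+38-7-9-15+2 = 70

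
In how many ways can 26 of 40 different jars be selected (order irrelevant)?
C(40,26) = 40!/(26!×14!) = 23206929840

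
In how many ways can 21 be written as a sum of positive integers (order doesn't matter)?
Pentagonal recurrence p(n) = p(n-1) + p(n-2) - p(n-5) - p(n-7) + p(n-12) + p(n-15) - ... gives p(0..20) = 1, 1, 2, 3, 5, 7, 11, 15, 22, 30, 42, 56, 77, 101, 135, 176, 231, 297, 385, 490, 627. p(21) = p(20) + p(19) - p(16) - p(14) + p(9) + p(6) = 627 + 490 - 231 - 135 + 30 + 11 = 792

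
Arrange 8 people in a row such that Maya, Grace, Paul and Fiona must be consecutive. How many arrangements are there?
Treat the 4 as one block: (8-4+1)! × 4! = 120 × 24 = 2880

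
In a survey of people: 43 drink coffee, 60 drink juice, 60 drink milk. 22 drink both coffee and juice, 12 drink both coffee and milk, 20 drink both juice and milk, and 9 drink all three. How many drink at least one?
|A∪B∪C| = 43+60+60-22-12-20+9 = 118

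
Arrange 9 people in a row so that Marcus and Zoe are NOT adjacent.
Total - adjacent = 9! - (9-1)!×2 = 362880 - 80640 = 282240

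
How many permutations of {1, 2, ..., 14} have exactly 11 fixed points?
Choose the 11 fixed points C(14,11) = 364, derange the rest: !3 = Σ_{j=0}^{3} (-1)^j·3!/j! = 6 - 6 + 3 - 1 = 2. Product = 364 × 2 = 728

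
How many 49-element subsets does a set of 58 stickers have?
C(58,49) = 58!/(49!×9!) = 10648873950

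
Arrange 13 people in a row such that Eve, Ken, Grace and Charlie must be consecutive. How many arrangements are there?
Treat the 4 as one block: (13-4+1)! × 4! = 3628800 × 24 = 87091200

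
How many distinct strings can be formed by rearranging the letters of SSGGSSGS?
8! / (3! × 5!) = 56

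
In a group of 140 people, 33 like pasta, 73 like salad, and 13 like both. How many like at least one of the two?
|A∪B| = |A| + |B| - |A∩B| = 33 + 73 - 13 = 93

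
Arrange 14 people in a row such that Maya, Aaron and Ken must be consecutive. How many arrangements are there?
Treat the 3 as one block: (14-3+1)! × 3! = 479001600 × 6 = 2874009600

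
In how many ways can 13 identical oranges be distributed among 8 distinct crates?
C(13+8-1, 8-1) = C(20, 7) = 77520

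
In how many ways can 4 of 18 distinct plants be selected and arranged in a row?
P(18,4) = 18!/(18-4)! = 73440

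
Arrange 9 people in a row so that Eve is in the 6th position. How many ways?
Fix one position: (9-1)! = 40320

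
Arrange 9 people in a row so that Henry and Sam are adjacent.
Treat as block: (9-1)! × 2! = 40320 × 2 = 80640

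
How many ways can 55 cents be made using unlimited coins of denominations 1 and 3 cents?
Coefficient of x^55 in 1/(1-x^1) · 1/(1-x^3). Use j coins of 3 for j = 0..⌊55/3⌋ = 18, the rest in 1s: 18 + 1 = 19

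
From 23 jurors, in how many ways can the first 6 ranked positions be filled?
P(23,6) = 23!/(23-6)! = 72681840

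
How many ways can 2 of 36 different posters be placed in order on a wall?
P(36,2) = 36!/(36-2)! = 1260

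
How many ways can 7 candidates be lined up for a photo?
7! = 5040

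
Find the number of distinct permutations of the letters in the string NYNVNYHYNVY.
11! / (4! × 2! × 1! × 4!) = 34650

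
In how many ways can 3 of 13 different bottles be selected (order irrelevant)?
C(13,3) = 13!/(3!×10!) = 286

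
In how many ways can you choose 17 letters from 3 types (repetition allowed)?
C(17+3-1, 3-1) = C(19, 2) = 171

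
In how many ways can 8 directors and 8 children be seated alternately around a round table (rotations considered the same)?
Fix one of the directors: (8-1)! ways for the remaining directors, × 8! ways for the children = 5040 × 40320 = 203212800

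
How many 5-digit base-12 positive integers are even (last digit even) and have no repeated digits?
Last∈{0,2,4,6,8,10}. Last=0: 7920. Last nonzero: 5×10×P(10,3) = 36000. Total = 43920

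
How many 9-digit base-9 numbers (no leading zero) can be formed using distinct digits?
First digit: 8 choices (nonzero). Then descending: 8 × 8 × 7 × 6 × 5 × 4 × 3 × 2 × 1 = 322560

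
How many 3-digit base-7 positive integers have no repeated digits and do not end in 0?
Last digit: 6 nonzero choices. First digit: 5 (nonzero, ≠last). Middle 1: P(5,1) = 5. Total = 150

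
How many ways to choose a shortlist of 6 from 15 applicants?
C(15,6) = 15!/(6!×9!) = 5005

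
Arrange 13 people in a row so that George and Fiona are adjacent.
Treat as block: (13-1)! × 2! = 479001600 × 2 = 958003200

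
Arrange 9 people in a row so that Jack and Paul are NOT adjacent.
Total - adjacent = 9! - (9-1)!×2 = 362880 - 80640 = 282240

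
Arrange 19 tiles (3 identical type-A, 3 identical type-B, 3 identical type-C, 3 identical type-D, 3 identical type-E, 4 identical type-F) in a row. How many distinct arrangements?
19! / (3! × 3! × 3! × 3! × 3! × 4!) = 651819168000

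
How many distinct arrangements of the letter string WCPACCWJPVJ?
11! / (2! × 2! × 3! × 1! × 2! × 1!) = 831600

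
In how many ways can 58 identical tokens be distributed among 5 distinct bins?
C(58+5-1, 5-1) = C(62, 4) = 557845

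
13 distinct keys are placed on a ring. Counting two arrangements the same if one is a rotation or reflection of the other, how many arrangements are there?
(13-1)!/2 = 479001600/2 = 239500800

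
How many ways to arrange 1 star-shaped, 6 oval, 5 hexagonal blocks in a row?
12! / (1! × 6! × 5!) = 5544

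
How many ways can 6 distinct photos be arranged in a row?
6! = 720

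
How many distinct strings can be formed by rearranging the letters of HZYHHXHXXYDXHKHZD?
17! / (1! × 2! × 2! × 2! × 6! × 4!) = 2572970400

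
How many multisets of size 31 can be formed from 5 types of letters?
C(31+5-1, 5-1) = C(35, 4) = 52360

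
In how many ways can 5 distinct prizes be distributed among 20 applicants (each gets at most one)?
P(20,5) = 20!/(20-5)! = 1860480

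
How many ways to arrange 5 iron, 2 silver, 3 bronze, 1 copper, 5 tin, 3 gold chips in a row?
19! / (5! × 2! × 3! × 1! × 5! × 3!) = 117327450240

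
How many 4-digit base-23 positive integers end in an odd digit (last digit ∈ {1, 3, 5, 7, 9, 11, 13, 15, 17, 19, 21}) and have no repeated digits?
Last∈{1,3,5,7,9,11,13,15,17,19,21}. Last=0: 0. Last nonzero: 11×21×P(21,2) = 97020. Total = 97020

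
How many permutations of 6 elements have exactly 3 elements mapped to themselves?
Choose the 3 fixed points C(6,3) = 20, derange the rest: !3 = Σ_{j=0}^{3} (-1)^j·3!/j! = 6 - 6 + 3 - 1 = 2. Product = 20 × 2 = 40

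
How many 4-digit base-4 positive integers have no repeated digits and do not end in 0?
Last digit: 3 nonzero choices. First digit: 2 (nonzero, ≠last). Middle 2: P(2,2) = 2. Total = 12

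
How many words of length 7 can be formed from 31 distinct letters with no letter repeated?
P(31,7) = 31!/(31-7)! = 13253058000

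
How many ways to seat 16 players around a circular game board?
Circular: fix one position, arrange the rest. (16-1)! = 1307674368000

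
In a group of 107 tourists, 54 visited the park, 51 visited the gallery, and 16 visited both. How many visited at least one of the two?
|A∪B| = |A| + |B| - |A∩B| = 54 + 51 - 16 = 89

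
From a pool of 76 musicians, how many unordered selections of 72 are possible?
C(76,72) = 76!/(72!×4!) = 1282975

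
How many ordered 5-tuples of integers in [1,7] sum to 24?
Coefficient of x^24 in (x + x² + ... + x^7)^5. By inclusion-exclusion on dice exceeding 7: Σ_j (-1)^j C(5,j)·C(24-1-7j, 4) = C(5,0)·C(23,4) - C(5,1)·C(16,4) + C(5,2)·C(9,4) = 1·8855 - 5·1820 + 10·126 = 1015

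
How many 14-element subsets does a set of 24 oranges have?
C(24,14) = 24!/(14!×10!) = 1961256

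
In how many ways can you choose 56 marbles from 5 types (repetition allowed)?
C(56+5-1, 5-1) = C(60, 4) = 487635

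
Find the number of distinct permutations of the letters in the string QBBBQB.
6! / (2! × 4!) = 15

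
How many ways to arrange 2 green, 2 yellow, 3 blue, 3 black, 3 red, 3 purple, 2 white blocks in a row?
18! / (2! × 2! × 3! × 3! × 3! × 3! × 2!) = 617512896000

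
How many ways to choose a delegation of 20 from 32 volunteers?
C(32,20) = 32!/(20!×12!) = 225792840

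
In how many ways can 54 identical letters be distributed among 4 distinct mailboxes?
C(54+4-1, 4-1) = C(57, 3) = 29260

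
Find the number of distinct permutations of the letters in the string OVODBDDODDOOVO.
14! / (5! × 2! × 6! × 1!) = 504504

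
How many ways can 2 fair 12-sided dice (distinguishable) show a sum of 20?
Coefficient of x^20 in (x + x² + ... + x^12)^2. By inclusion-exclusion on dice exceeding 12: Σ_j (-1)^j C(2,j)·C(20-1-12j, 1) = C(2,0)·C(19,1) - C(2,1)·C(7,1) = 1·19 - 2·7 = 5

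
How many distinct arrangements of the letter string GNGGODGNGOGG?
12! / (2! × 2! × 7! × 1!) = 23760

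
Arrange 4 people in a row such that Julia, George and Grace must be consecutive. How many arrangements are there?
Treat the 3 as one block: (4-3+1)! × 3! = 2 × 6 = 12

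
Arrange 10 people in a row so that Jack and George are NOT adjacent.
Total - adjacent = 10! - (10-1)!×2 = 3628800 - 725760 = 2903040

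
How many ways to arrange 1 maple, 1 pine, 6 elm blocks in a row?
8! / (1! × 1! × 6!) = 56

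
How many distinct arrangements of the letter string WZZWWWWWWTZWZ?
13! / (1! × 4! × 8!) = 6435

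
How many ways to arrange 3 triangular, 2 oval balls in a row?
5! / (3! × 2!) = 10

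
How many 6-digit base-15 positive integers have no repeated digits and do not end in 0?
Last digit: 14 nonzero choices. First digit: 13 (nonzero, ≠last). Middle 4: P(13,4) = 17160. Total = 3123120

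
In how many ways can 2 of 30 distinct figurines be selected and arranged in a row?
P(30,2) = 30!/(30-2)! = 870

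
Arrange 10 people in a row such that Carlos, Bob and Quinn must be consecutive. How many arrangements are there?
Treat the 3 as one block: (10-3+1)! × 3! = 40320 × 6 = 241920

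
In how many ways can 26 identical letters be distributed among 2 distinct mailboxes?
C(26+2-1, 2-1) = C(27, 1) = 27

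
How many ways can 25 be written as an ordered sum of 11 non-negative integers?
C(25+11-1, 11-1) = C(35, 10) = 183579396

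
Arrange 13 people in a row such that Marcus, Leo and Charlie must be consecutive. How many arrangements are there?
Treat the 3 as one block: (13-3+1)! × 3! = 39916800 × 6 = 239500800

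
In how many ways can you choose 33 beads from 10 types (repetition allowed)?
C(33+10-1, 10-1) = C(42, 9) = 445891810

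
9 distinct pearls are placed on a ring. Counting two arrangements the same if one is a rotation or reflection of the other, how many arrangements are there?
(9-1)!/2 = 40320/2 = 20160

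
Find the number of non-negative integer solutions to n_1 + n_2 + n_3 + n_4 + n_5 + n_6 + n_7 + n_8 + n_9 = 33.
C(33+9-1, 9-1) = C(41, 8) = 95548245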